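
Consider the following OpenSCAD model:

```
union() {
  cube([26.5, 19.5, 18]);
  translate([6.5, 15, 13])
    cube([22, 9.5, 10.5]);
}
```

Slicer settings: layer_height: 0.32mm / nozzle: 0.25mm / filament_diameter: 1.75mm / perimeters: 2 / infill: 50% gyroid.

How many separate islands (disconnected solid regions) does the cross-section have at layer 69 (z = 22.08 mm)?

1

At z = 22.08 mm: the cube does not reach this height (z outside [0, 18]); the cube at (6.5, 15) (footprint 22×9.5) is included at this height; Taking the union: only the 22×9.5 cube at (6.5, 15) is present, so the union is just that shape — 1 connected region. Overall, the cross-section is a single solid region. Island count = 1.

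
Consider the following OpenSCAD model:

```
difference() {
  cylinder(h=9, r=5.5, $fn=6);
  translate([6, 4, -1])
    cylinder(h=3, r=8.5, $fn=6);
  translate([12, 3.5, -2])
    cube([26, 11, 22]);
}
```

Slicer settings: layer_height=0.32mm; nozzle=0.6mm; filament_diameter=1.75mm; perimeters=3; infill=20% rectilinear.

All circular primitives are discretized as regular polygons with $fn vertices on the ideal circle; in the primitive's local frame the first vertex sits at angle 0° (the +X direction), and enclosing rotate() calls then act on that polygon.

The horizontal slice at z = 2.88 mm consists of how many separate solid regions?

1

At z = 2.88 mm: the cylinder: section is a regular 6-gon, circumradius r=5.5; the cylinder at (6, 4) is absent (z outside [-1, 2]); the 26×11 cube at (12, 3.5) contributes its full rectangle; After the difference (first − rest): starting from the r=5.5 cylinder, the 26×11 cube at (12, 3.5) misses the remaining region (no effect) — 1 connected region. The result has 1 disconnected region.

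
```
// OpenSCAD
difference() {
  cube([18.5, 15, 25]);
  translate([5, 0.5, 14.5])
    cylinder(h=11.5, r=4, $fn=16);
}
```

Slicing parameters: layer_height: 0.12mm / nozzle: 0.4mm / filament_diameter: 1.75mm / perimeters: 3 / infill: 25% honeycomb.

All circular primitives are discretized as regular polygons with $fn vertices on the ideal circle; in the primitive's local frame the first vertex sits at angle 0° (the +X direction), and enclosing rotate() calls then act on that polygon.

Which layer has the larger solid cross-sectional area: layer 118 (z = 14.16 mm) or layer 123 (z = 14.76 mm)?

layer 118 (z = 14.16 mm)

Layer 118 (z = 14.16): the 18.5×15 cube contributes its full rectangle (area 277.50 mm²); the cylinder at (5, 0.5) is absent (z outside [14.5, 26]); After the difference (first − rest): none of the subtracted shapes is present at this height, so the 18.5×15 cube is unchanged — area = 277.50 mm². So its area = 277.50 mm². Layer 123 (z = 14.76): the cube (footprint 18.5×15) is included at this height (area 277.50 mm²); the cylinder at (5, 0.5): section is a regular 16-gon, circumradius r=4 (area = (16/2)·4.000²·sin(360°/16) = 48.98 mm²); Subtracting the remaining from the first: starting from the 18.5×15 cube (277.50 mm²), the r=4 cylinder at (5, 0.5) partially overlaps it — only the 28.44 mm² overlap (of its 48.98 mm²) is removed, clipping the outline — area = 249.06 mm². So its area = 249.06 mm². Layer 118 is larger (277.50 vs 249.06 mm²).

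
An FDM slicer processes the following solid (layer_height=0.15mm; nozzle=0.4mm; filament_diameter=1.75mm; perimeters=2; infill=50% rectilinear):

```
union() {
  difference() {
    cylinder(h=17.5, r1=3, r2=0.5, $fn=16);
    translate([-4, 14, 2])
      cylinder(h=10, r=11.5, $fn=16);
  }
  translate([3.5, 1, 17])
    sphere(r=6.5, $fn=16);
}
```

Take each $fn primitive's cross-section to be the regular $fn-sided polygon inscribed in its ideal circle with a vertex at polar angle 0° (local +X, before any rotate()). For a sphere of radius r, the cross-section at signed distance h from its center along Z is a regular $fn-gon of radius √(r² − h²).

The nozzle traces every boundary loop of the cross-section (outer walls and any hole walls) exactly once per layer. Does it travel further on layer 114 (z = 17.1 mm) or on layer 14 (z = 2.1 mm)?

layer 114 (z = 17.1 mm)

Layer 114 (z = 17.1): the cone contributes a regular 16-gon of circumradius 0.557 (interpolated between r1=3 and r2=0.5 at t=0.977) (perimeter = 2·16·0.557·sin(180°/16) = 3.48 mm); the cylinder at (-4, 14) is absent (z outside [2, 12]); Taking the first minus the rest: none of the subtracted shapes is present at this height, so the cone is unchanged — boundary = 3.48 mm; the r=6.5 sphere at (3.5, 1) contributes a regular 16-gon of circumradius √(6.5²−0.1²) = 6.499 (perimeter = 2·16·6.499·sin(180°/16) = 40.57 mm); Taking the union: that combined region lies entirely inside the r=6.5 sphere at (3.5, 1), so the union is just the r=6.5 sphere at (3.5, 1) — boundary = 40.57 mm. So its perimeter = 40.57 mm. Layer 14 (z = 2.1): the cone (r1=3→r2=0.5) has section circumradius 2.700 here — a regular 16-gon (perimeter = 2·16·2.700·sin(180°/16) = 16.86 mm); the cylinder at (-4, 14): section is a regular 16-gon, circumradius r=11.5 (perimeter = 2·16·11.500·sin(180°/16) = 71.79 mm); After the difference (first − rest): starting from the cone, the r=11.5 cylinder at (-4, 14) misses the remaining region (no effect) — boundary = 16.86 mm; the sphere at (3.5, 1) is not intersected at this z (|z−center|=14.900 > r=6.5); Combining (union): only the result so far is present, so the union is just that shape — boundary = 16.86 mm. So its perimeter = 16.86 mm. Layer 114 is larger (40.57 vs 16.86 mm).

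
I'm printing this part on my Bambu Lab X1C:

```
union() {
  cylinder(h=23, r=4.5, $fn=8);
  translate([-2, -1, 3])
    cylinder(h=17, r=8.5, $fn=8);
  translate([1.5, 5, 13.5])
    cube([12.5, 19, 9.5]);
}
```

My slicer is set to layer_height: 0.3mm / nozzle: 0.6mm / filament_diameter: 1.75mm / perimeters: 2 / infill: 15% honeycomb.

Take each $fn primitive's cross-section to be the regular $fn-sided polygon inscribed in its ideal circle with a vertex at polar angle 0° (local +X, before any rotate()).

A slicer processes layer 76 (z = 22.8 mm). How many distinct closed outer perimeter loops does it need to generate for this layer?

2

At z = 22.8 mm: the cylinder: section is a regular 8-gon, circumradius r=4.5; the cylinder at (-2, -1) is not intersected at this z (z outside [3, 20]); the 12.5×19 cube at (1.5, 5) contributes its full rectangle; Merging all regions: the 2 present regions are separate (no shared area or edge), so areas and boundary lengths simply add and each stays a separate island — 2 connected regions. The result has 2 disconnected regions.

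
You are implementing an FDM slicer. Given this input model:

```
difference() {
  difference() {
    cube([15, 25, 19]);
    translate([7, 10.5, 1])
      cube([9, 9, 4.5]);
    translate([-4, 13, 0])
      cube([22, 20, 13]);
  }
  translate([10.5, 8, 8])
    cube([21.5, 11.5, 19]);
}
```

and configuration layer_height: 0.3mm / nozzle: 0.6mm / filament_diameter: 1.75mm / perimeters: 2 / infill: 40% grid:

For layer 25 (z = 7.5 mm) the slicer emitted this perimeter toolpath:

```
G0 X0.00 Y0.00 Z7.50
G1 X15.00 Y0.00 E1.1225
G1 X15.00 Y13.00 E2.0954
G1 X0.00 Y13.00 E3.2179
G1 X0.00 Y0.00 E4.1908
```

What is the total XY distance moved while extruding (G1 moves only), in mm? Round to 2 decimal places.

56.00 mm

Sum the Euclidean lengths of each G1 segment: total = 56.00 mm.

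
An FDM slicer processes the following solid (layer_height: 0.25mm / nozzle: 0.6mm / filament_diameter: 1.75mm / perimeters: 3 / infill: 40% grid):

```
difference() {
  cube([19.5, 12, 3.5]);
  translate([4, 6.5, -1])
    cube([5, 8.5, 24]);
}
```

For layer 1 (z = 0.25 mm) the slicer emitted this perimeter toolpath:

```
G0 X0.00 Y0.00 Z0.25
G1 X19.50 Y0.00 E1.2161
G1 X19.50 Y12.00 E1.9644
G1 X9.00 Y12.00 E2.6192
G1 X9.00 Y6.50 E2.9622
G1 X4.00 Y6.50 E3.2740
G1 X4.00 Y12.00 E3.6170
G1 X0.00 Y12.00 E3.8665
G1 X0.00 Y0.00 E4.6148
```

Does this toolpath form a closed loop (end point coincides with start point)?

yes

Start point (G0): (0.00, 0.00). End point (last G1): the path returns to the start — closed.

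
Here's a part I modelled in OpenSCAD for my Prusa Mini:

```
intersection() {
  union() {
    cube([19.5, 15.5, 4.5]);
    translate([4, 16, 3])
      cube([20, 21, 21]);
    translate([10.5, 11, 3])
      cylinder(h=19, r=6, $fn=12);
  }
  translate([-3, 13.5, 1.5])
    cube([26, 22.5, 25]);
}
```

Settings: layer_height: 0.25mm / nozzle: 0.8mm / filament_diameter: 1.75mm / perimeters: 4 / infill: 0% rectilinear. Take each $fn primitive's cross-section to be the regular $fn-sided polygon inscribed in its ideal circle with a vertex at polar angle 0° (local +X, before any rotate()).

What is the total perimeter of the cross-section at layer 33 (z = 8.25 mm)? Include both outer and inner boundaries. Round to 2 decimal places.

88.96 mm

At z = 8.25 mm: the cube is absent (z outside [0, 4.5]); the 20×21 cube at (4, 16) contributes its full rectangle (perimeter 82.00 mm); the cylinder at (10.5, 11): section is a regular 12-gon, circumradius r=6 (perimeter = 2·12·6.000·sin(180°/12) = 37.27 mm); Taking the union: the regions partially overlap (shared area 3.63 mm²), so the edge portions inside another operand are dropped and the merged outline is re-measured after clipping — boundary = 106.11 mm; the cube at (-3, 13.5) is present — its section is the full 26×22.5 rectangle (perimeter 97.00 mm); Keeping only the common overlap: the 26×22.5 cube at (-3, 13.5) partially overlaps the result so far; clipping to the common part keeps 402.05 mm² — boundary = 88.96 mm. Overall, the cross-section is a single solid region. Total boundary length (outer) = 88.96 mm.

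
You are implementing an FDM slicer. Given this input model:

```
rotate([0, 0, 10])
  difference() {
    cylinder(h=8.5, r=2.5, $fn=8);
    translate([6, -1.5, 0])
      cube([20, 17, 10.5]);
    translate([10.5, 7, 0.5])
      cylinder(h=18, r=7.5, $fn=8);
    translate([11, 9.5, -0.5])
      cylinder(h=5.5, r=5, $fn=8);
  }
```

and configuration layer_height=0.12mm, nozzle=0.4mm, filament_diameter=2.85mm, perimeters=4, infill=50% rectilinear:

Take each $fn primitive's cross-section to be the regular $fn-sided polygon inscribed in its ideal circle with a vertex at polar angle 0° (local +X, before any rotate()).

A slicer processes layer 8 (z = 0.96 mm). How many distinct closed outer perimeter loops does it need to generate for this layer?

1

At z = 0.96 mm: the cylinder: section is a regular 8-gon, circumradius r=2.5; the 20×17 cube at (6, -1.5) contributes its full rectangle; the r=7.5 cylinder at (10.5, 7) gives a regular 8-gon of circumradius 7.5 (constant along its height); the r=5 cylinder at (11, 9.5) gives a regular 8-gon of circumradius 5 (constant along its height); After the difference (first − rest): starting from the r=2.5 cylinder, the 20×17 cube at (6, -1.5) misses the remaining region (no effect); the r=7.5 cylinder at (10.5, 7) misses the remaining region (no effect); the r=5 cylinder at (11, 9.5) misses the remaining region (no effect) — 1 connected region; (whole slice rotated 10° about Z — lengths, areas and connectivity unchanged). The result has 1 disconnected region.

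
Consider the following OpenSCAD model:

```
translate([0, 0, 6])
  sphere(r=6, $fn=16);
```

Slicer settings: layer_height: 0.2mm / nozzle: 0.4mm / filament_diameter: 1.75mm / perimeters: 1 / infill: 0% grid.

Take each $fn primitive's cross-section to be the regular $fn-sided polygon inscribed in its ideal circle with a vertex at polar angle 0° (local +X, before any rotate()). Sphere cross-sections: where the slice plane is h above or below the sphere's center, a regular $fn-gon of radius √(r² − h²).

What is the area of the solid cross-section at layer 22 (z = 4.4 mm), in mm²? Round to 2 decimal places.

102.38 mm²

At z = 4.4 mm: the r=6 sphere slices to a regular 16-gon of circumradius 5.783 (√(r²−h²) with h=1.6 from center) (area = (16/2)·5.783²·sin(360°/16) = 102.38 mm²). Overall, the cross-section is a single solid region. Net area = 102.38 mm².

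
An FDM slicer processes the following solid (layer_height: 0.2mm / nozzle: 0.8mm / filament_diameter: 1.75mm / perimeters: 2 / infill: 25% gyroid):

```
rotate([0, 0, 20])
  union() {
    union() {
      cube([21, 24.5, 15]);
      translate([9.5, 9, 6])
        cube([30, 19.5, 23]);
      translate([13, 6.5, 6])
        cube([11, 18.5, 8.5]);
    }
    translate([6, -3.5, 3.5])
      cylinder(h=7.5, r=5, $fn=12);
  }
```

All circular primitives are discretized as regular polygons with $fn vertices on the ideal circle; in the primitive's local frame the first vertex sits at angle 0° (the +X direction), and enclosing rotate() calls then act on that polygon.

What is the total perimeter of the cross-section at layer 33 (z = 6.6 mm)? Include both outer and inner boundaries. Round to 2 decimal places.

152.87 mm

At z = 6.6 mm: the 21×24.5 cube contributes its full rectangle (perimeter 91.00 mm); the cube at (9.5, 9) is present — its section is the full 30×19.5 rectangle (perimeter 99.00 mm); the 11×18.5 cube at (13, 6.5) contributes its full rectangle (perimeter 59.00 mm); Combining (union): the regions partially overlap (shared area 374.25 mm²), so the edge portions inside another operand are dropped and the merged outline is re-measured after clipping — boundary = 136.00 mm; the r=5 cylinder at (6, -3.5) gives a regular 12-gon of circumradius 5 (constant along its height) (perimeter = 2·12·5.000·sin(180°/12) = 31.06 mm); Combining (union): the regions partially overlap (shared area 6.51 mm²), so the edge portions inside another operand are dropped and the merged outline is re-measured after clipping — boundary = 152.87 mm; (whole slice rotated 20° about Z — lengths, areas and connectivity unchanged). Overall, the cross-section is a single solid region. Total boundary length (outer) = 152.87 mm.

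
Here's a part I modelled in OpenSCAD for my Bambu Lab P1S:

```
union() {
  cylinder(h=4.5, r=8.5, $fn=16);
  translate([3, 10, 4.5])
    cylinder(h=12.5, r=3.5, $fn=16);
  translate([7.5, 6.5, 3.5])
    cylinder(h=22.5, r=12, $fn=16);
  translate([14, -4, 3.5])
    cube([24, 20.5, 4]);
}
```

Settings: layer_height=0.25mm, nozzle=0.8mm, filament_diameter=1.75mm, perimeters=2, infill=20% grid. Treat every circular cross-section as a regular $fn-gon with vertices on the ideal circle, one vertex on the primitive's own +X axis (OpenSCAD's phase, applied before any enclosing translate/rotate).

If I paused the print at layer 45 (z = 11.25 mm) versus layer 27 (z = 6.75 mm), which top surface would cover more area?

Layer 45 (z = 11.25): the cylinder is not intersected at this z (z outside [0, 4.5]); the r=3.5 cylinder at (3, 10) contributes a regular 16-gon of circumradius 3.5 (area = (16/2)·3.500²·sin(360°/16) = 37.50 mm²); the r=12 cylinder at (7.5, 6.5) gives a regular 16-gon of circumradius 12 (constant along its height) (area = (16/2)·12.000²·sin(360°/16) = 440.85 mm²); the cube at (14, -4) does not reach this height (z outside [3.5, 7.5]); Combining (union): the r=3.5 cylinder at (3, 10) lies entirely inside the r=12 cylinder at (7.5, 6.5), so the union is just the r=12 cylinder at (7.5, 6.5) — area = 440.85 mm². So its area = 440.85 mm². Layer 27 (z = 6.75): the cylinder is not intersected at this z (z outside [0, 4.5]); the r=3.5 cylinder at (3, 10) gives a regular 16-gon of circumradius 3.5 (constant along its height) (area = (16/2)·3.500²·sin(360°/16) = 37.50 mm²); the r=12 cylinder at (7.5, 6.5) gives a regular 16-gon of circumradius 12 (constant along its height) (area = (16/2)·12.000²·sin(360°/16) = 440.85 mm²); the 24×20.5 cube at (14, -4) contributes its full rectangle (area 492.00 mm²); Combining (union): the regions partially overlap — summed areas 970.35 mm² minus the doubly-counted overlap 112.04 mm² gives 858.31 mm² — area = 858.31 mm². So its area = 858.31 mm². Layer 27 is larger (858.31 vs 440.85 mm²).

layer 27 (z = 6.75 mm)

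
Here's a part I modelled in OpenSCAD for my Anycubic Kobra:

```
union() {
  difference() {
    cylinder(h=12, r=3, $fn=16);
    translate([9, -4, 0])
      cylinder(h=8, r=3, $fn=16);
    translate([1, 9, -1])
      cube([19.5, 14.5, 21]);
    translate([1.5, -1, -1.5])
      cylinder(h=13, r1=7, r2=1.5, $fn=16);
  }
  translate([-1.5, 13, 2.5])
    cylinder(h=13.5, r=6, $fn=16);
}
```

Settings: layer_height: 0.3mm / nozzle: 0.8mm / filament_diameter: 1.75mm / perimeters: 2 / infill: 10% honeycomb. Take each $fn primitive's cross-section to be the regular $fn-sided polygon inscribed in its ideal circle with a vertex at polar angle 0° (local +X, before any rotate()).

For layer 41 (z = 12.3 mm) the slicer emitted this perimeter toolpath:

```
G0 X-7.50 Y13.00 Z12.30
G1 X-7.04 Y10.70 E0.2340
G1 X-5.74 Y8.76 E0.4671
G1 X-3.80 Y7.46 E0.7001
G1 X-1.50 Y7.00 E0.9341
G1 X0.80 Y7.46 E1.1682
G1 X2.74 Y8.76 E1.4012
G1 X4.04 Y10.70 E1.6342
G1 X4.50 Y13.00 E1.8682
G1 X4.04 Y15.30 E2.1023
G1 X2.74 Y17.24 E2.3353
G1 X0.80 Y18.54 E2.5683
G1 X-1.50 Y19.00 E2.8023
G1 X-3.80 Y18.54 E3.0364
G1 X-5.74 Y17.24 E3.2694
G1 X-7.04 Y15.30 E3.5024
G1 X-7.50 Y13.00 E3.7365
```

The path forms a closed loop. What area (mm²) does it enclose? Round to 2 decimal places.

110.15 mm²

Apply the shoelace formula to the sequence of (X, Y) vertices; enclosed area = 110.15 mm².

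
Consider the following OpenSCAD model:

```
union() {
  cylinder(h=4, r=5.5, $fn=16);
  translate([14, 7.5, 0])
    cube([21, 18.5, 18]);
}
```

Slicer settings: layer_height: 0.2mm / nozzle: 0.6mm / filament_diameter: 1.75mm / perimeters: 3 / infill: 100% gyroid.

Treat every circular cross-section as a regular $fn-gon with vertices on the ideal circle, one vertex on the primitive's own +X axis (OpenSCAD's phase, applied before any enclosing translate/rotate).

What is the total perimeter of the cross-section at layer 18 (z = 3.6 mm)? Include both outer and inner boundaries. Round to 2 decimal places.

At z = 3.6 mm: the r=5.5 cylinder contributes a regular 16-gon of circumradius 5.5 (perimeter = 2·16·5.500·sin(180°/16) = 34.34 mm); the cube at (14, 7.5) (footprint 21×18.5) is included at this height (perimeter 79.00 mm); Merging all regions: the 2 present regions are separate (no shared area or edge), so areas and boundary lengths simply add and each stays a separate island — boundary = 113.34 mm. Overall, the cross-section has 2 separate islands. Total boundary length (outer) = 113.34 mm.

113.34 mm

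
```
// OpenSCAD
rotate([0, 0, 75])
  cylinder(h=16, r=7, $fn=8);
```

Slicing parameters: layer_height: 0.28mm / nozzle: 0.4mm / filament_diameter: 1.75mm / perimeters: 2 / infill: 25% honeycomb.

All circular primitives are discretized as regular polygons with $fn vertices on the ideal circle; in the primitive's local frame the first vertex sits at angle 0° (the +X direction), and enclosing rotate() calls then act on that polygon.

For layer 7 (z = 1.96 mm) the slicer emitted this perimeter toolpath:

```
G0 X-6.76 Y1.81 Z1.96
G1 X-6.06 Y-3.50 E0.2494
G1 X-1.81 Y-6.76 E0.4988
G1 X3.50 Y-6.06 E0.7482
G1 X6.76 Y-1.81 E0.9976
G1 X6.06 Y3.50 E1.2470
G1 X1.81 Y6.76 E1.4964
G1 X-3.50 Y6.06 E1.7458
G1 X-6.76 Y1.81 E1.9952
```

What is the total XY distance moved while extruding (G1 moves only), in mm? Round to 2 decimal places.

Sum the Euclidean lengths of each G1 segment: total = 42.85 mm.

42.85 mm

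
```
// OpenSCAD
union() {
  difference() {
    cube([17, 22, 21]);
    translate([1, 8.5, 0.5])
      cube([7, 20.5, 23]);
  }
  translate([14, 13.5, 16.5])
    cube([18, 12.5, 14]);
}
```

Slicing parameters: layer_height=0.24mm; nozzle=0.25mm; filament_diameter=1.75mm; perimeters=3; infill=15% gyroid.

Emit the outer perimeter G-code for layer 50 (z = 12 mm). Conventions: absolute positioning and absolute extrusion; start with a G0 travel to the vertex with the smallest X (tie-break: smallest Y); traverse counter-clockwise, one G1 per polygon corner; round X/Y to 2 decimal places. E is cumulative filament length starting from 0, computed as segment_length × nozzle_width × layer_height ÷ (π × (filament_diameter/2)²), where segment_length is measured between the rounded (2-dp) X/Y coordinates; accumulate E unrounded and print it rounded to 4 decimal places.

G0 X0.00 Y0.00 Z12.00
G1 X17.00 Y0.00 E0.4241
G1 X17.00 Y22.00 E0.9729
G1 X8.00 Y22.00 E1.1974
G1 X8.00 Y8.50 E1.5341
G1 X1.00 Y8.50 E1.7087
G1 X1.00 Y22.00 E2.0455
G1 X0.00 Y22.00 E2.0704
G1 X0.00 Y0.00 E2.6192

At z = 12 mm: the cube is present — its section is the full 17×22 rectangle; the cube at (1, 8.5) is present — its section is the full 7×20.5 rectangle; After the difference (first − rest): starting from the 17×22 cube, the 7×20.5 cube at (1, 8.5) partially overlaps it — only the 94.50 mm² overlap (of its 143.50 mm²) is removed, clipping the outline — 1 connected region; the cube at (14, 13.5) is absent (z outside [16.5, 30.5]); Taking the union: only that combined region is present, so the union is just that shape — 1 connected region. The outline is a single polygon with 8 vertices. Extrusion per mm of travel: 0.25 × 0.24 / (π × 0.875²) = 0.024945. Accumulating E over each segment gives final E = 2.6192.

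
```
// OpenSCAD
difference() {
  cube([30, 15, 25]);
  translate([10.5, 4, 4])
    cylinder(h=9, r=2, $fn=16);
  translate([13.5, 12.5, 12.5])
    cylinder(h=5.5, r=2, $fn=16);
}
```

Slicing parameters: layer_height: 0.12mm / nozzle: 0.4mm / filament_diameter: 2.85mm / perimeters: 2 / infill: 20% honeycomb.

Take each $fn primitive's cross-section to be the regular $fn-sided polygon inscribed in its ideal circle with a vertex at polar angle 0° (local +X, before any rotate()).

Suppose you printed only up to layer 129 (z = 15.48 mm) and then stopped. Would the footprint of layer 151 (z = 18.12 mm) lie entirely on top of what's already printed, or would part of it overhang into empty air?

Compare the two slices. At z = 15.48: the 30×15 cube contributes its full rectangle (area 450.00 mm²); the cylinder at (10.5, 4) is not intersected at this z (z outside [4, 13]); the cylinder at (13.5, 12.5): section is a regular 16-gon, circumradius r=2 (area = (16/2)·2.000²·sin(360°/16) = 12.25 mm²); After the difference (first − rest): starting from the 30×15 cube (450.00 mm²), the r=2 cylinder at (13.5, 12.5) lies wholly inside it (removes its full 12.25 mm² and its 12.49 mm outline becomes a hole wall) — area = 437.75 mm². At z = 18.12: the cube is present — its section is the full 30×15 rectangle (area 450.00 mm²); the cylinder at (10.5, 4) is not intersected at this z (z outside [4, 13]); the cylinder at (13.5, 12.5) is absent (z outside [12.5, 18]); After the difference (first − rest): none of the subtracted shapes is present at this height, so the 30×15 cube is unchanged — area = 450.00 mm². Checking containment: at z = 18.12 the cross-section extends beyond the z = 15.48 cross-section by about 12.25 mm².

part overhangs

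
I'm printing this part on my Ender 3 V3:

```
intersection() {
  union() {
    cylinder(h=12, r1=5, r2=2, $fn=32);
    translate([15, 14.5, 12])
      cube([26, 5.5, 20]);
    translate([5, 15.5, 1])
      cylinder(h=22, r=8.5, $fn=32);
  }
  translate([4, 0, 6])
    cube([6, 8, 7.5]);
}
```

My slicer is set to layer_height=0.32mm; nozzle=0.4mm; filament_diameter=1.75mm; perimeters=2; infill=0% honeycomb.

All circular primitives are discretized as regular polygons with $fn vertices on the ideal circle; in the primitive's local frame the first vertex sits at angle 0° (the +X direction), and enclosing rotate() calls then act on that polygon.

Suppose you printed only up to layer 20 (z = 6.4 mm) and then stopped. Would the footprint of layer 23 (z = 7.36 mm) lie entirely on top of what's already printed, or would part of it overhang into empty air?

entirely on top

Compare the two slices. At z = 6.4: the cone contributes a regular 32-gon of circumradius 3.400 (interpolated between r1=5 and r2=2 at t=0.533) (area = (32/2)·3.400²·sin(360°/32) = 36.08 mm²); the cube at (15, 14.5) is absent (z outside [12, 32]); the r=8.5 cylinder at (5, 15.5) contributes a regular 32-gon of circumradius 8.5 (area = (32/2)·8.500²·sin(360°/32) = 225.52 mm²); Combining (union): the 2 present regions are separate (no shared area or edge), so areas and boundary lengths simply add and each stays a separate island — area = 261.61 mm²; the 6×8 cube at (4, 0) contributes its full rectangle (area 48.00 mm²); After intersecting: the 6×8 cube at (4, 0) partially overlaps that combined region; clipping to the common part keeps 3.54 mm² — area = 3.54 mm². At z = 7.36: the cone (r1=5→r2=2) has section circumradius 3.160 here — a regular 32-gon (area = (32/2)·3.160²·sin(360°/32) = 31.17 mm²); the cube at (15, 14.5) is not intersected at this z (z outside [12, 32]); the r=8.5 cylinder at (5, 15.5) contributes a regular 32-gon of circumradius 8.5 (area = (32/2)·8.500²·sin(360°/32) = 225.52 mm²); Merging all regions: the 2 present regions are separate (no shared area or edge), so areas and boundary lengths simply add and each stays a separate island — area = 256.69 mm²; the cube at (4, 0) is present — its section is the full 6×8 rectangle (area 48.00 mm²); After intersecting: the 6×8 cube at (4, 0) partially overlaps that combined region; clipping to the common part keeps 3.54 mm² — area = 3.54 mm². Checking containment: the cross-section at z = 7.36 is a subset of the cross-section at z = 6.4.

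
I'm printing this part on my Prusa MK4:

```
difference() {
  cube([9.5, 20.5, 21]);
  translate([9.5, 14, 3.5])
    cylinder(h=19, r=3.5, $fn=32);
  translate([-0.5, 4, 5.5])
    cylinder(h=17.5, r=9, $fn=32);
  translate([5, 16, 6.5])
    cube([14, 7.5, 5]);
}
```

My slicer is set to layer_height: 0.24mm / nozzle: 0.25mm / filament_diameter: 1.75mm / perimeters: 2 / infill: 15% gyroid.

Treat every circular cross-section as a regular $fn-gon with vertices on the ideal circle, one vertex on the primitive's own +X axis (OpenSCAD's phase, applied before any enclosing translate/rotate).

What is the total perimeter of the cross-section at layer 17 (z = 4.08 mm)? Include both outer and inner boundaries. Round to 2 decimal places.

At z = 4.08 mm: the cube (footprint 9.5×20.5) is included at this height (perimeter 60.00 mm); the r=3.5 cylinder at (9.5, 14) contributes a regular 32-gon of circumradius 3.5 (perimeter = 2·32·3.500·sin(180°/32) = 21.96 mm); the cylinder at (-0.5, 4) does not reach this height (z outside [5.5, 23]); the cube at (5, 16) is not intersected at this z (z outside [6.5, 11.5]); After the difference (first − rest): starting from the 9.5×20.5 cube, the r=3.5 cylinder at (9.5, 14) partially overlaps it — only the 19.12 mm² overlap (of its 38.24 mm²) is removed, clipping the outline — boundary = 63.98 mm. Overall, the cross-section is a single solid region. Total boundary length (outer) = 63.98 mm.

63.98 mm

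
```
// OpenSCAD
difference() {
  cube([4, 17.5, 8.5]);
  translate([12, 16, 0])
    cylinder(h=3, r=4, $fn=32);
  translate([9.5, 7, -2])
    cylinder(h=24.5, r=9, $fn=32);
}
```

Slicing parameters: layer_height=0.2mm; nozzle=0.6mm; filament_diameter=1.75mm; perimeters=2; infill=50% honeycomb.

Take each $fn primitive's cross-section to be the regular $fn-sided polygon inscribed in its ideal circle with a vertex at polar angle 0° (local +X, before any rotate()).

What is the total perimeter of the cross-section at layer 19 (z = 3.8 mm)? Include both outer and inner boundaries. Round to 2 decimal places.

At z = 3.8 mm: the cube is present — its section is the full 4×17.5 rectangle (perimeter 43.00 mm); the cylinder at (12, 16) is absent (z outside [0, 3]); the r=9 cylinder at (9.5, 7) gives a regular 32-gon of circumradius 9 (constant along its height) (perimeter = 2·32·9.000·sin(180°/32) = 56.46 mm); Subtracting the remaining from the first: starting from the 4×17.5 cube, the r=9 cylinder at (9.5, 7) partially overlaps it — only the 34.32 mm² overlap (of its 252.84 mm²) is removed, clipping the outline — boundary = 45.07 mm. Overall, the cross-section is a single solid region. Total boundary length (outer) = 45.07 mm.

45.07 mm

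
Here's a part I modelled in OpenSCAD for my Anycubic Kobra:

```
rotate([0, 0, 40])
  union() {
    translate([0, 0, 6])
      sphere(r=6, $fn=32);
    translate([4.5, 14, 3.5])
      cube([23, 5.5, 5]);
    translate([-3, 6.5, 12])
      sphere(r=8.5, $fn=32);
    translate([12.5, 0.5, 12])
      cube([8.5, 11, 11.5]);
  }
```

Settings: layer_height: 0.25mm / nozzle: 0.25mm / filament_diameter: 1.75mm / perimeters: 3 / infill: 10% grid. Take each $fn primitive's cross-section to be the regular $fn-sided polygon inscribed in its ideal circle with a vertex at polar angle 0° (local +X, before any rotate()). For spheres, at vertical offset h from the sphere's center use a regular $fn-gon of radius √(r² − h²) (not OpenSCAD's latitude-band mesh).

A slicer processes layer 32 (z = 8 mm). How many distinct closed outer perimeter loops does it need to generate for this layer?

2

At z = 8 mm: the r=6 sphere slices to a regular 32-gon of circumradius 5.657 (√(r²−h²) with h=2 from center); the 23×5.5 cube at (4.5, 14) contributes its full rectangle; the sphere at (-3, 6.5): section is a regular 32-gon, circumradius = √(r²−h²) = √(8.5²−4²) = 7.500; the cube at (12.5, 0.5) does not reach this height (z outside [12, 23.5]); Merging all regions: the regions partially overlap (shared area 45.17 mm²), so overlapping operands fuse into one piece — 2 connected regions; (whole slice rotated 40° about Z — lengths, areas and connectivity unchanged). The result has 2 disconnected regions.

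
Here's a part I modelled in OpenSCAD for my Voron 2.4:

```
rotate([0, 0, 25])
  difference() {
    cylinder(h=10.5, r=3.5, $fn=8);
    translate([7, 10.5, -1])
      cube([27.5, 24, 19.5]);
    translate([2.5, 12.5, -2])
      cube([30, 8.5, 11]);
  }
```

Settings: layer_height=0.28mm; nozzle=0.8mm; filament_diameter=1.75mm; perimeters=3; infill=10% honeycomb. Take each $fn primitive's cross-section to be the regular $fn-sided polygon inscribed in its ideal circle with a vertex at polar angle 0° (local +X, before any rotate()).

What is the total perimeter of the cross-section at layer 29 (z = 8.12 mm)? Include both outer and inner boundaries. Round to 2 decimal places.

21.43 mm

At z = 8.12 mm: the cylinder: section is a regular 8-gon, circumradius r=3.5 (perimeter = 2·8·3.500·sin(180°/8) = 21.43 mm); the cube at (7, 10.5) (footprint 27.5×24) is included at this height (perimeter 103.00 mm); the cube at (2.5, 12.5) (footprint 30×8.5) is included at this height (perimeter 77.00 mm); After the difference (first − rest): starting from the r=3.5 cylinder, the 27.5×24 cube at (7, 10.5) misses the remaining region (no effect); the 30×8.5 cube at (2.5, 12.5) misses the remaining region (no effect) — boundary = 21.43 mm; (rotated 25° about Z; rotation is an isometry so areas/perimeters/island counts are preserved). Overall, the cross-section is a single solid region. Total boundary length (outer) = 21.43 mm.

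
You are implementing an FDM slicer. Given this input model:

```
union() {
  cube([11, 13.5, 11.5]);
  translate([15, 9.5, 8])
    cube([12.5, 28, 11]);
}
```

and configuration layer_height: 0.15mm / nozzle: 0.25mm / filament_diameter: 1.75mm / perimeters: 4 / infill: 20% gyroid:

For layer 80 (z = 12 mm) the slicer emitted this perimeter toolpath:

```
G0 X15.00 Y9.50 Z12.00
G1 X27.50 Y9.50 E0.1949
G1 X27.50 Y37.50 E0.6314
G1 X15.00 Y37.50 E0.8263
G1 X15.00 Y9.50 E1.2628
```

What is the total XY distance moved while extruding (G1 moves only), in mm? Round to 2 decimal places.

81.00 mm

Sum the Euclidean lengths of each G1 segment: total = 81.00 mm.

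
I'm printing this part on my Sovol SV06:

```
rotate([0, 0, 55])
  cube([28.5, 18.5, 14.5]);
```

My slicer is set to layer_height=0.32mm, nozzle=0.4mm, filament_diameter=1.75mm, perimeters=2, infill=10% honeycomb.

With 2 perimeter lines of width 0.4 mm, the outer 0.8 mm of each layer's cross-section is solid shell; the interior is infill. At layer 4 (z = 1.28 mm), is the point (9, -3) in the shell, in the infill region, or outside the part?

At z = 1.28 mm: the cube is present — its section is the full 28.5×18.5 rectangle; (rotated 55° about Z; rotation is an isometry so areas/perimeters/island counts are preserved). Overall, the cross-section is a single solid region. Undo the 55° rotation: the query point maps to (2.705, -9.093) in the un-rotated model frame. The nearest boundary edge runs (0.00, 0.00)→(28.50, 0.00); distance from the point to it = 9.09 mm. The point is not inside any of the regions above, so it lies outside the cross-section (9.09 mm from the nearest boundary).

outside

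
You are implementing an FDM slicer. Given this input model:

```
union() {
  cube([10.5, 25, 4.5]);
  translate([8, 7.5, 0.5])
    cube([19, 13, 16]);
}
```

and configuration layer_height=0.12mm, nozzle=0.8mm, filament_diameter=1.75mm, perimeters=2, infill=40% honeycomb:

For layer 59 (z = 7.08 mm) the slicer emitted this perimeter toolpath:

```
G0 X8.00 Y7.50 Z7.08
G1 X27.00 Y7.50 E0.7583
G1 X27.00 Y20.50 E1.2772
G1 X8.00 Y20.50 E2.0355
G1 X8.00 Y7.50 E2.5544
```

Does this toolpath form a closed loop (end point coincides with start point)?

yes

Start point (G0): (8.00, 7.50). End point (last G1): the path returns to the start — closed.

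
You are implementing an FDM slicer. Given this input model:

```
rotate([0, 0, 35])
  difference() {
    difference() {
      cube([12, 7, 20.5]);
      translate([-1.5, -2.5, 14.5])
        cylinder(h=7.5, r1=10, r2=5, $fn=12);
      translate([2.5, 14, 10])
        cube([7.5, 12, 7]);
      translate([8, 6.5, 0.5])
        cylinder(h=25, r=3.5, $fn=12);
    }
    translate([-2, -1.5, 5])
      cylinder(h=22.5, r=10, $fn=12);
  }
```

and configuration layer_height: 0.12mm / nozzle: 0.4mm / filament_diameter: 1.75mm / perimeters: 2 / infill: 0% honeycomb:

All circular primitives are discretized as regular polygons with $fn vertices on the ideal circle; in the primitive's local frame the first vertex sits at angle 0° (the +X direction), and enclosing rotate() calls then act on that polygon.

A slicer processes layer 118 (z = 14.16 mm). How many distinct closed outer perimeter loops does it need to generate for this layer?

2

At z = 14.16 mm: the cube (footprint 12×7) is included at this height; the cone at (-1.5, -2.5) is not intersected at this z (z outside [14.5, 22]); the 7.5×12 cube at (2.5, 14) contributes its full rectangle; the r=3.5 cylinder at (8, 6.5) gives a regular 12-gon of circumradius 3.5 (constant along its height); Subtracting the remaining from the first: starting from the 12×7 cube, the 7.5×12 cube at (2.5, 14) misses the remaining region (no effect); the r=3.5 cylinder at (8, 6.5) partially overlaps it — only the 21.81 mm² overlap (of its 36.75 mm²) is removed, clipping the outline — 1 connected region; the cylinder at (-2, -1.5): section is a regular 12-gon, circumradius r=10; Taking the first minus the rest: starting from the result so far, the r=10 cylinder at (-2, -1.5) partially overlaps it — only the 41.41 mm² overlap (of its 300.00 mm²) is removed, clipping the outline — 2 connected regions; (whole slice rotated 35° about Z — lengths, areas and connectivity unchanged). The result has 2 disconnected regions.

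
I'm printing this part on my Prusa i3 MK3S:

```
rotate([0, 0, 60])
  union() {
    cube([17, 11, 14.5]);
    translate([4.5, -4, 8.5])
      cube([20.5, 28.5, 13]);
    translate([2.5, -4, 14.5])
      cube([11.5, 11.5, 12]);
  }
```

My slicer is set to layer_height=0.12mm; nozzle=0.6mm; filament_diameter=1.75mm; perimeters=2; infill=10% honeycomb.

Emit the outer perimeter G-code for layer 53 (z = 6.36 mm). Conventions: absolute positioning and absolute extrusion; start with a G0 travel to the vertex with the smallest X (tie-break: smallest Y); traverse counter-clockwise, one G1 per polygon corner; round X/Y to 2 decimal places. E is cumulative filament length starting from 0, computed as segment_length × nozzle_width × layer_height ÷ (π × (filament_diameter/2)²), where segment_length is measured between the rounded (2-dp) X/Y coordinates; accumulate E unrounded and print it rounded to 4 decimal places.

At z = 6.36 mm: the cube (footprint 17×11) is included at this height; the cube at (4.5, -4) is not intersected at this z (z outside [8.5, 21.5]); the cube at (2.5, -4) does not reach this height (z outside [14.5, 26.5]); Merging all regions: only the 17×11 cube is present, so the union is just that shape — 1 connected region; (whole slice rotated 60° about Z — lengths, areas and connectivity unchanged). The outline is a single polygon with 4 vertices. Extrusion per mm of travel: 0.6 × 0.12 / (π × 0.875²) = 0.029934. Accumulating E over each segment gives final E = 1.6764.

G0 X-9.53 Y5.50 Z6.36
G1 X0.00 Y0.00 E0.3294
G1 X8.50 Y14.72 E0.8382
G1 X-1.03 Y20.22 E1.1676
G1 X-9.53 Y5.50 E1.6764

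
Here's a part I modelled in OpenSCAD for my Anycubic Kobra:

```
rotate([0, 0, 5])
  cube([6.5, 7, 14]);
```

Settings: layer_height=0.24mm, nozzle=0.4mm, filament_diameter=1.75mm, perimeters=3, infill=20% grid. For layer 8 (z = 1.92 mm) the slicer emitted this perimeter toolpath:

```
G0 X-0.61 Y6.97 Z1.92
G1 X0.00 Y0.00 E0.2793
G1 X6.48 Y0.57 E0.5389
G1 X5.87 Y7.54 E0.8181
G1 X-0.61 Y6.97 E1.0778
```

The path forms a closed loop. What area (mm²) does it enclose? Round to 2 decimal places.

Apply the shoelace formula to the sequence of (X, Y) vertices; enclosed area = 45.51 mm².

45.51 mm²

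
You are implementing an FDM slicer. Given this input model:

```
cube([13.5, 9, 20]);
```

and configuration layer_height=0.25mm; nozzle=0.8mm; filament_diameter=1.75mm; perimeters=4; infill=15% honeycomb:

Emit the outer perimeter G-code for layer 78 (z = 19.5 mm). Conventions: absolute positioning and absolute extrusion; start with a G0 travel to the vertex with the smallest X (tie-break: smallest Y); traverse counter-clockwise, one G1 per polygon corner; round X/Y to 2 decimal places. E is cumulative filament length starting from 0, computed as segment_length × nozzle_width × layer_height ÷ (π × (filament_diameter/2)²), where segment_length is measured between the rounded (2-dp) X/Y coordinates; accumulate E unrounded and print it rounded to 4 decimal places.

At z = 19.5 mm: the 13.5×9 cube contributes its full rectangle. The outline is a single polygon with 4 vertices. Extrusion per mm of travel: 0.8 × 0.25 / (π × 0.875²) = 0.083150. Accumulating E over each segment gives final E = 3.7418.

G0 X0.00 Y0.00 Z19.50
G1 X13.50 Y0.00 E1.1225
G1 X13.50 Y9.00 E1.8709
G1 X0.00 Y9.00 E2.9934
G1 X0.00 Y0.00 E3.7418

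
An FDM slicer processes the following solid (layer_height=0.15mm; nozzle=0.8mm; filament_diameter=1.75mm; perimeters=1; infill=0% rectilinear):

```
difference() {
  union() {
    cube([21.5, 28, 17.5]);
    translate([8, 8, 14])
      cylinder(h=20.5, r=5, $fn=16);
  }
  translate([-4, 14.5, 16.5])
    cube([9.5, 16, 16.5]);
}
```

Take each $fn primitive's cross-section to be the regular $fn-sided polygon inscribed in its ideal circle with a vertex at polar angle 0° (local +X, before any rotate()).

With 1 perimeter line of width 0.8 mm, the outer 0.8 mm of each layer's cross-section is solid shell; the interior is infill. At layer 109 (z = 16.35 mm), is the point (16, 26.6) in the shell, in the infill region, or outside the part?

At z = 16.35 mm: the cube (footprint 21.5×28) is included at this height; the r=5 cylinder at (8, 8) gives a regular 16-gon of circumradius 5 (constant along its height); Merging all regions: the r=5 cylinder at (8, 8) lies entirely inside the 21.5×28 cube, so the union is just the 21.5×28 cube — 1 connected region; the cube at (-4, 14.5) is not intersected at this z (z outside [16.5, 33]); Taking the first minus the rest: none of the subtracted shapes is present at this height, so that combined region is unchanged — 1 connected region. Overall, the cross-section is a single solid region. The nearest boundary edge runs (0.00, 28.00)→(21.50, 28.00); distance from the point to it = 1.40 mm. The point is inside the cross-section and 1.40 mm from the nearest boundary — more than the 0.8 mm shell width (1 × 0.8), so it's in the infill interior.

infill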